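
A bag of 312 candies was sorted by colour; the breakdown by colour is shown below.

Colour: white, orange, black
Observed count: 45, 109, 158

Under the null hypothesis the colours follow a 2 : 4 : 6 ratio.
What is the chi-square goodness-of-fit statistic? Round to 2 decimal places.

Ratio total = 12. Expected counts: 312×2/12 = 52, 312×4/12 = 104, 312×6/12 = 156.
white: (45 − 52)²/52 = 49/52 = 0.942
orange: (109 − 104)²/104 = 25/104 = 0.240
black: (158 − 156)²/156 = 4/156 = 0.026
Sum = 1.21

1.21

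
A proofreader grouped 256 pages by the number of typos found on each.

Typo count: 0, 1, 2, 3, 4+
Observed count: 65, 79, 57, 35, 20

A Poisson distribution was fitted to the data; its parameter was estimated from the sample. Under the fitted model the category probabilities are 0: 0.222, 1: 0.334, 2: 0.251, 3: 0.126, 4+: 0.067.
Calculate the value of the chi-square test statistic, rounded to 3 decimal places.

Expected counts E_i = n·p_i: 256×0.222 = 56.832, 256×0.334 = 85.504, 256×0.251 = 64.256, 256×0.126 = 32.256, 256×0.067 = 17.152.
cat         O        E   (O−E)²/E
0          65   56.832     1.1739
1          79   85.504     0.4947
2          57   64.256     0.8194
3          35   32.256     0.2334
4+         20   17.152     0.4729
Sum = 3.194

3.194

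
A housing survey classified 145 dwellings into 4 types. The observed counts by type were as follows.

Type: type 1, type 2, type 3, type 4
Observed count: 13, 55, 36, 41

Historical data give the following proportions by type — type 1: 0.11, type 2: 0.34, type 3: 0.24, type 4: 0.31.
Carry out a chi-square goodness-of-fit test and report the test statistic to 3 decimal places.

Expected counts E_i = n·p_i: 145×0.11 = 15.95, 145×0.34 = 49.3, 145×0.24 = 34.8, 145×0.31 = 44.95.
χ² = (13−15.95)²/15.95 + (55−49.3)²/49.3 + (36−34.8)²/34.8 + (41−44.95)²/44.95
   = 0.5456 + 0.6590 + 0.0414 + 0.3471
Sum = 1.593

1.593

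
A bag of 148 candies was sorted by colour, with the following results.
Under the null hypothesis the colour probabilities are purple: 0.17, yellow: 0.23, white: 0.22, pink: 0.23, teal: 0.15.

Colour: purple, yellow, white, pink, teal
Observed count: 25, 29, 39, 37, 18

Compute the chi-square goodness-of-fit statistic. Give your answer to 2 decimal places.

3.07

Expected counts E_i = n·p_i: 148×0.17 = 25.16, 148×0.23 = 34.04, 148×0.22 = 32.56, 148×0.23 = 34.04, 148×0.15 = 22.2.
cat         O        E   (O−E)²/E
purple     25    25.16      0.001
yellow     29    34.04      0.746
white      39    32.56      1.274
pink       37    34.04      0.257
teal       18     22.2      0.795
Sum = 3.07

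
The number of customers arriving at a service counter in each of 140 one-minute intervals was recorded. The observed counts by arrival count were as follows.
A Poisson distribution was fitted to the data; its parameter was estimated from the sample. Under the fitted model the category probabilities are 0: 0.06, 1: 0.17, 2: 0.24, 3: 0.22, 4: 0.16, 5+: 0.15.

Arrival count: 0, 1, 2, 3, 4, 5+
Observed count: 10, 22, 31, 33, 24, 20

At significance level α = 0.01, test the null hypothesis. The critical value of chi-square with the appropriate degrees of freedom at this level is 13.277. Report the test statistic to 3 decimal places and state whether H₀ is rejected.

0.961; do not reject

Expected counts E_i = n·p_i: 140×0.06 = 8.4, 140×0.17 = 23.8, 140×0.24 = 33.6, 140×0.22 = 30.8, 140×0.16 = 22.4, 140×0.15 = 21.
χ² = (10−8.4)²/8.4 + (22−23.8)²/23.8 + (31−33.6)²/33.6 + (33−30.8)²/30.8 + (24−22.4)²/22.4 + (20−21)²/21
   = 0.3048 + 0.1361 + 0.2012 + 0.1571 + 0.1143 + 0.0476
Sum = 0.961
df = 4. Since 0.961 < 13.277, we do not reject H₀.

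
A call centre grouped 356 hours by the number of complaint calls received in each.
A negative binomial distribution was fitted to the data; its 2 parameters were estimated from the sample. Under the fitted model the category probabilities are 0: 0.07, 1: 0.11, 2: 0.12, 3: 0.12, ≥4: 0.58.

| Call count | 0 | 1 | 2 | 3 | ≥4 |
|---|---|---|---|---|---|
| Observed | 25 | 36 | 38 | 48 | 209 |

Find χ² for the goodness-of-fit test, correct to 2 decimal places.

1.46

Expected counts E_i = n·p_i: 356×0.07 = 24.92, 356×0.11 = 39.16, 356×0.12 = 42.72, 356×0.12 = 42.72, 356×0.58 = 206.48.
0: (25 − 24.92)²/24.92 = 0.0064/24.92 = 0.000
1: (36 − 39.16)²/39.16 = 9.9856/39.16 = 0.255
2: (38 − 42.72)²/42.72 = 22.2784/42.72 = 0.521
3: (48 − 42.72)²/42.72 = 27.8784/42.72 = 0.653
≥4: (209 − 206.48)²/206.48 = 6.3504/206.48 = 0.031
Sum = 1.46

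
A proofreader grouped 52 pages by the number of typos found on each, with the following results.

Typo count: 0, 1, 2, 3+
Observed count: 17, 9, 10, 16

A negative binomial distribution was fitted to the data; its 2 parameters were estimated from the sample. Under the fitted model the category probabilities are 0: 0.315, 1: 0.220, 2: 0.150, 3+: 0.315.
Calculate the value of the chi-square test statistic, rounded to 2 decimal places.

Expected counts E_i = n·p_i: 52×0.315 = 16.38, 52×0.220 = 11.44, 52×0.150 = 7.8, 52×0.315 = 16.38.
0: (17 − 16.38)²/16.38 = 0.3844/16.38 = 0.023
1: (9 − 11.44)²/11.44 = 5.9536/11.44 = 0.520
2: (10 − 7.8)²/7.8 = 4.84/7.8 = 0.621
3+: (16 − 16.38)²/16.38 = 0.1444/16.38 = 0.009
Sum = 1.17

1.17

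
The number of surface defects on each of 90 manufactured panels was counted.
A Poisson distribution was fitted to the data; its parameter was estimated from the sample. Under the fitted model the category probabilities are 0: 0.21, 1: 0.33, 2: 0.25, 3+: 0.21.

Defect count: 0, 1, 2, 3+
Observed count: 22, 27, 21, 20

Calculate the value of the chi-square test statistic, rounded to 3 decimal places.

Expected counts E_i = n·p_i: 90×0.21 = 18.9, 90×0.33 = 29.7, 90×0.25 = 22.5, 90×0.21 = 18.9.
0: (22 − 18.9)²/18.9 = 9.61/18.9 = 0.5085
1: (27 − 29.7)²/29.7 = 7.29/29.7 = 0.2455
2: (21 − 22.5)²/22.5 = 2.25/22.5 = 0.1000
3+: (20 − 18.9)²/18.9 = 1.21/18.9 = 0.0640
Sum = 0.918

0.918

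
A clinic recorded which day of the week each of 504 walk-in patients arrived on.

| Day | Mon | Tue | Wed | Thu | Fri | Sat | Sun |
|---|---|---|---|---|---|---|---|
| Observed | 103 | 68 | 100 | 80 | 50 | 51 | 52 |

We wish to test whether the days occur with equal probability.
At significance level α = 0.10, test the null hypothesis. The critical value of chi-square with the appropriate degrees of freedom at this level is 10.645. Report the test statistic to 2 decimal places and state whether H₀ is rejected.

43.75; reject

Expected count for each of the 7 categories: 504/7 = 72.
Mon: (103 − 72)²/72 = 961/72 = 13.347
Tue: (68 − 72)²/72 = 16/72 = 0.222
Wed: (100 − 72)²/72 = 784/72 = 10.889
Thu: (80 − 72)²/72 = 64/72 = 0.889
Fri: (50 − 72)²/72 = 484/72 = 6.722
Sat: (51 − 72)²/72 = 441/72 = 6.125
Sun: (52 − 72)²/72 = 400/72 = 5.556
Sum = 43.75
df = 6. Since 43.75 > 10.645, we reject H₀.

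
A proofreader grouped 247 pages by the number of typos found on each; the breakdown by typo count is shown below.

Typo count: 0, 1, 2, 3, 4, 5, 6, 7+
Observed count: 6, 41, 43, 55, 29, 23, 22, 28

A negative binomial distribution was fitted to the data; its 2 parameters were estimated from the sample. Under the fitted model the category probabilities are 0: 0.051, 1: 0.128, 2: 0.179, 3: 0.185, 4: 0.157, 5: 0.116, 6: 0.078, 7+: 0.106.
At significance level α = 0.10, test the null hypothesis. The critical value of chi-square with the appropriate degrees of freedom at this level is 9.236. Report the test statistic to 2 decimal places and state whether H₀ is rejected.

12.26; reject

Expected counts E_i = n·p_i: 247×0.051 = 12.597, 247×0.128 = 31.616, 247×0.179 = 44.213, 247×0.185 = 45.695, 247×0.157 = 38.779, 247×0.116 = 28.652, 247×0.078 = 19.266, 247×0.106 = 26.182.
χ² = (6−12.597)²/12.597 + (41−31.616)²/31.616 + (43−44.213)²/44.213 + (55−45.695)²/45.695 + (29−38.779)²/38.779 + (23−28.652)²/28.652 + (22−19.266)²/19.266 + (28−26.182)²/26.182
   = 3.455 + 2.785 + 0.033 + 1.895 + 2.466 + 1.115 + 0.388 + 0.126
Sum = 12.26
df = 5. Since 12.26 > 9.236, we reject H₀.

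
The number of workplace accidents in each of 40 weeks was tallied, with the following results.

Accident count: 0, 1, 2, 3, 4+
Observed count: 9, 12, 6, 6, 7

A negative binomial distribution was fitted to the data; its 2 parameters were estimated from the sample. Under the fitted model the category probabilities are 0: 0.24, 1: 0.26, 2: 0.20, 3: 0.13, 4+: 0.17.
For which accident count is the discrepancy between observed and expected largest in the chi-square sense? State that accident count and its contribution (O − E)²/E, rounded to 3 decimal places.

2, 0.500

Expected counts E_i = n·p_i: 40×0.24 = 9.6, 40×0.26 = 10.4, 40×0.20 = 8, 40×0.13 = 5.2, 40×0.17 = 6.8.
χ² = (9−9.6)²/9.6 + (12−10.4)²/10.4 + (6−8)²/8 + (6−5.2)²/5.2 + (7−6.8)²/6.8
   = 0.0375 + 0.2462 + 0.5000 + 0.1231 + 0.0059
The largest term is for 2: 0.500.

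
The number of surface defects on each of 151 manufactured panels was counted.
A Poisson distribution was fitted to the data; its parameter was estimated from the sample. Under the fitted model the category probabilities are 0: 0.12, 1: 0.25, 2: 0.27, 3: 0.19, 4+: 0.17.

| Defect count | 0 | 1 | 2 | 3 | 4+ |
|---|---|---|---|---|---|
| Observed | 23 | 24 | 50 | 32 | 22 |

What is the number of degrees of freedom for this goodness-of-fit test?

There are k = 5 categories and 1 parameter estimated from the data, so df = 5 − 1 − 1 = 3.

3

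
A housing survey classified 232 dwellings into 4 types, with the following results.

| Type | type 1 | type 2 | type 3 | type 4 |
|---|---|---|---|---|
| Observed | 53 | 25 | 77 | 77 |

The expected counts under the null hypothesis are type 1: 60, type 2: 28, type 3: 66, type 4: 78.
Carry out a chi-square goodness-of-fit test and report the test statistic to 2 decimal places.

type 1: (53 − 60)²/60 = 49/60 = 0.817
type 2: (25 − 28)²/28 = 9/28 = 0.321
type 3: (77 − 66)²/66 = 121/66 = 1.833
type 4: (77 − 78)²/78 = 1/78 = 0.013
Sum = 2.98

2.98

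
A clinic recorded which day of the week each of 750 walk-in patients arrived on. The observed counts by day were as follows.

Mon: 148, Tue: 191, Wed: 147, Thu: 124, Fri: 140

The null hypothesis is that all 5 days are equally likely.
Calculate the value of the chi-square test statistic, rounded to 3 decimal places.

Expected count for each of the 5 categories: 750/5 = 150.
χ² = (148−150)²/150 + (191−150)²/150 + (147−150)²/150 + (124−150)²/150 + (140−150)²/150
   = 0.0267 + 11.2067 + 0.0600 + 4.5067 + 0.6667
Sum = 16.467

16.467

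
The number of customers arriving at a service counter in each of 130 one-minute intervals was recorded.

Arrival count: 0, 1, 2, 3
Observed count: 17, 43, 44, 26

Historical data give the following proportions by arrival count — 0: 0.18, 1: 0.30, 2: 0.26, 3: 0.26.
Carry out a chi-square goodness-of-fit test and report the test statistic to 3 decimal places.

7.039

Expected counts E_i = n·p_i: 130×0.18 = 23.4, 130×0.30 = 39, 130×0.26 = 33.8, 130×0.26 = 33.8.
χ² = (17−23.4)²/23.4 + (43−39)²/39 + (44−33.8)²/33.8 + (26−33.8)²/33.8
   = 1.7504 + 0.4103 + 3.0781 + 1.8000
Sum = 7.039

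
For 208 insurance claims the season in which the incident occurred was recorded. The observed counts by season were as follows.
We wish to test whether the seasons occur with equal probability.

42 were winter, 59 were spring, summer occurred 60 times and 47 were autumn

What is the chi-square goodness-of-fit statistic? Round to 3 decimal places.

Expected count for each of the 4 categories: 208/4 = 52.
winter: (42 − 52)²/52 = 100/52 = 1.9231
spring: (59 − 52)²/52 = 49/52 = 0.9423
summer: (60 − 52)²/52 = 64/52 = 1.2308
autumn: (47 − 52)²/52 = 25/52 = 0.4808
Sum = 4.577

4.577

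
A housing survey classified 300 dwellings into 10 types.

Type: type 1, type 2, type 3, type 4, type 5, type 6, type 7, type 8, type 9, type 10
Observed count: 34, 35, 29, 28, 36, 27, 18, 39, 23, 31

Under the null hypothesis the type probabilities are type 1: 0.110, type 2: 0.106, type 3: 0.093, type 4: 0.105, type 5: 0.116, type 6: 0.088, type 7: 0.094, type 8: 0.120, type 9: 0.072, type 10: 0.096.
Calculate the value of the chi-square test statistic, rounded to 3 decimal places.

Expected counts E_i = n·p_i: 300×0.110 = 33, 300×0.106 = 31.8, 300×0.093 = 27.9, 300×0.105 = 31.5, 300×0.116 = 34.8, 300×0.088 = 26.4, 300×0.094 = 28.2, 300×0.120 = 36, 300×0.072 = 21.6, 300×0.096 = 28.8.
cat          O        E   (O−E)²/E
type 1      34       33     0.0303
type 2      35     31.8     0.3220
type 3      29     27.9     0.0434
type 4      28     31.5     0.3889
type 5      36     34.8     0.0414
type 6      27     26.4     0.0136
type 7      18     28.2     3.6894
type 8      39       36     0.2500
type 9      23     21.6     0.0907
type 10     31     28.8     0.1681
Sum = 5.038

5.038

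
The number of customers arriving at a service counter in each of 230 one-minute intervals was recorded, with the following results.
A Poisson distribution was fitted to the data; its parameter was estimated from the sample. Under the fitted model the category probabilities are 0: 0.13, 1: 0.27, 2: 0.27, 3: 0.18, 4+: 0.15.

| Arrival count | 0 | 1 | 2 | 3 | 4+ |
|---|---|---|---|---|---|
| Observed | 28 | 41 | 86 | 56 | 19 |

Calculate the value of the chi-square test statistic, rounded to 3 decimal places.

Expected counts E_i = n·p_i: 230×0.13 = 29.9, 230×0.27 = 62.1, 230×0.27 = 62.1, 230×0.18 = 41.4, 230×0.15 = 34.5.
cat         O        E   (O−E)²/E
0          28     29.9     0.1207
1          41     62.1     7.1692
2          86     62.1     9.1982
3          56     41.4     5.1488
4+         19     34.5     6.9638
Sum = 28.601

28.601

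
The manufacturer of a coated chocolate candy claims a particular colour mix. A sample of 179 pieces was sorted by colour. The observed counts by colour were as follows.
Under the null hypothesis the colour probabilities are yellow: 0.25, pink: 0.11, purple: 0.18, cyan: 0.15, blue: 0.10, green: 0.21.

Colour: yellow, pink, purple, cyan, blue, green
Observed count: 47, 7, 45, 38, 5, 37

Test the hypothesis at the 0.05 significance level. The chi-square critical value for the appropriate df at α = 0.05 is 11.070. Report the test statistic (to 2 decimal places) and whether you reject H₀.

Expected counts E_i = n·p_i: 179×0.25 = 44.75, 179×0.11 = 19.69, 179×0.18 = 32.22, 179×0.15 = 26.85, 179×0.10 = 17.9, 179×0.21 = 37.59.
cat         O        E   (O−E)²/E
yellow     47    44.75      0.113
pink        7    19.69      8.179
purple     45    32.22      5.069
cyan       38    26.85      4.630
blue        5     17.9      9.297
green      37    37.59      0.009
Sum = 27.30
df = 5. Since 27.30 > 11.070, we reject H₀.

27.30; reject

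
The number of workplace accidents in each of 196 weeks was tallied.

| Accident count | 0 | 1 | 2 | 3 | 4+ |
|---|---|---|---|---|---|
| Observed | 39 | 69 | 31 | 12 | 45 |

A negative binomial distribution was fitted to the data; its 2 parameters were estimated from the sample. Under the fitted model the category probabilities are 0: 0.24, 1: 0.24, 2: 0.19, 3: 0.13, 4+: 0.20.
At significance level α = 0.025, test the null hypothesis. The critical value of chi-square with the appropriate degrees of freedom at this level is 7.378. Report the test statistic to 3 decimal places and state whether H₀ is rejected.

Expected counts E_i = n·p_i: 196×0.24 = 47.04, 196×0.24 = 47.04, 196×0.19 = 37.24, 196×0.13 = 25.48, 196×0.20 = 39.2.
0: (39 − 47.04)²/47.04 = 64.6416/47.04 = 1.3742
1: (69 − 47.04)²/47.04 = 482.2416/47.04 = 10.2517
2: (31 − 37.24)²/37.24 = 38.9376/37.24 = 1.0456
3: (12 − 25.48)²/25.48 = 181.7104/25.48 = 7.1315
4+: (45 − 39.2)²/39.2 = 33.64/39.2 = 0.8582
Sum = 20.661
df = 2. Since 20.661 > 7.378, we reject H₀.

20.661; reject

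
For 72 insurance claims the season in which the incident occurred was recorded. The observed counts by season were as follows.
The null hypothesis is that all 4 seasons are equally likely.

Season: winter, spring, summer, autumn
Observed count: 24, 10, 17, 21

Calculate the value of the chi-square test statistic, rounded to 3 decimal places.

6.111

Expected count for each of the 4 categories: 72/4 = 18.
cat         O        E   (O−E)²/E
winter     24       18     2.0000
spring     10       18     3.5556
summer     17       18     0.0556
autumn     21       18     0.5000
Sum = 6.111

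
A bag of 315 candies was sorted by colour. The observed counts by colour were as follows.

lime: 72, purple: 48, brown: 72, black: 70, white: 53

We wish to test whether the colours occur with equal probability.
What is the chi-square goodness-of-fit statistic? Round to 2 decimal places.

Expected count for each of the 5 categories: 315/5 = 63.
cat         O        E   (O−E)²/E
lime       72       63      1.286
purple     48       63      3.571
brown      72       63      1.286
black      70       63      0.778
white      53       63      1.587
Sum = 8.51

8.51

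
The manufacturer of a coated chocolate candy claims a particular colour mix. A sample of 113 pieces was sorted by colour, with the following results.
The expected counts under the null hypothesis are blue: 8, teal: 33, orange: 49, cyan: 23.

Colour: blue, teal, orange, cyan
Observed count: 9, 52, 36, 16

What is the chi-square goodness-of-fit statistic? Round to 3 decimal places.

blue: (9 − 8)²/8 = 1/8 = 0.1250
teal: (52 − 33)²/33 = 361/33 = 10.9394
orange: (36 − 49)²/49 = 169/49 = 3.4490
cyan: (16 − 23)²/23 = 49/23 = 2.1304
Sum = 16.644

16.644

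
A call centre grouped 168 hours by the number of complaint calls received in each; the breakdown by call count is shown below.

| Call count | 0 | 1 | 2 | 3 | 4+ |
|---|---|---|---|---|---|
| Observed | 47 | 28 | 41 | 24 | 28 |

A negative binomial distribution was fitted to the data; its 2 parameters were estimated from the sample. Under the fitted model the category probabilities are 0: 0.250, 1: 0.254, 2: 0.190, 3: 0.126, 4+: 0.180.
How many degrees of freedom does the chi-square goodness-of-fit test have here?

There are k = 5 categories and 2 parameters estimated from the data, so df = 5 − 1 − 2 = 2.

2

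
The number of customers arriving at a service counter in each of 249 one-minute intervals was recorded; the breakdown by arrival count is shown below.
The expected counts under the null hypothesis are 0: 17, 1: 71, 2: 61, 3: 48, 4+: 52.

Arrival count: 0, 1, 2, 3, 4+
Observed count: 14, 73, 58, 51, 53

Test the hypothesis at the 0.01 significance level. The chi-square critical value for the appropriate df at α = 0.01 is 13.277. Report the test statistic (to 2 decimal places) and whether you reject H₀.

0.94; do not reject

0: (14 − 17)²/17 = 9/17 = 0.529
1: (73 − 71)²/71 = 4/71 = 0.056
2: (58 − 61)²/61 = 9/61 = 0.148
3: (51 − 48)²/48 = 9/48 = 0.188
4+: (53 − 52)²/52 = 1/52 = 0.019
Sum = 0.94
df = 4. Since 0.94 < 13.277, we do not reject H₀.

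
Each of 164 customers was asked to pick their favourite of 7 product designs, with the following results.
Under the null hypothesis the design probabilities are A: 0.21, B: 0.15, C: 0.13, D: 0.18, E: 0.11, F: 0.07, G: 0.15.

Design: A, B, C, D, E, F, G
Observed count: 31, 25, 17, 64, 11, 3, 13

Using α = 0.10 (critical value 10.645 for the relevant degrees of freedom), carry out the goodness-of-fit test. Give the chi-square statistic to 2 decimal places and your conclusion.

55.98; reject

Expected counts E_i = n·p_i: 164×0.21 = 34.44, 164×0.15 = 24.6, 164×0.13 = 21.32, 164×0.18 = 29.52, 164×0.11 = 18.04, 164×0.07 = 11.48, 164×0.15 = 24.6.
cat         O        E   (O−E)²/E
A          31    34.44      0.344
B          25     24.6      0.007
C          17    21.32      0.875
D          64    29.52     40.273
E          11    18.04      2.747
F           3    11.48      6.264
G          13     24.6      5.470
Sum = 55.98
df = 6. Since 55.98 > 10.645, we reject H₀.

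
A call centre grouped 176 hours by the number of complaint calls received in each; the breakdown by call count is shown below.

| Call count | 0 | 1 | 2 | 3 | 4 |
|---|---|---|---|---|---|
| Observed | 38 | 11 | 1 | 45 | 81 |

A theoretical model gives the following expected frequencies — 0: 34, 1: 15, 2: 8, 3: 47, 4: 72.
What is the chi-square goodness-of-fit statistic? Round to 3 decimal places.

8.872

χ² = (38−34)²/34 + (11−15)²/15 + (1−8)²/8 + (45−47)²/47 + (81−72)²/72
   = 0.4706 + 1.0667 + 6.1250 + 0.0851 + 1.1250
Sum = 8.872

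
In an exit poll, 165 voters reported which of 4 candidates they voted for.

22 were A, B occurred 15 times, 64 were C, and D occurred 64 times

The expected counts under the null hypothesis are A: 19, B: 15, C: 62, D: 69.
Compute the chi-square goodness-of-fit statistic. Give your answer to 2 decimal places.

0.90

A: (22 − 19)²/19 = 9/19 = 0.474
B: (15 − 15)²/15 = 0/15 = 0.000
C: (64 − 62)²/62 = 4/62 = 0.065
D: (64 − 69)²/69 = 25/69 = 0.362
Sum = 0.90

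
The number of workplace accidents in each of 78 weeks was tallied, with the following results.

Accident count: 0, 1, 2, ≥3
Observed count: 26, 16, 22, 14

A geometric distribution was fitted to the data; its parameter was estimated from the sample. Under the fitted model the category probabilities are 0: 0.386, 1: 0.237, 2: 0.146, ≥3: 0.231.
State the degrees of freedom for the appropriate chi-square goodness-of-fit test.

2

There are k = 4 categories and 1 parameter estimated from the data, so df = 4 − 1 − 1 = 2.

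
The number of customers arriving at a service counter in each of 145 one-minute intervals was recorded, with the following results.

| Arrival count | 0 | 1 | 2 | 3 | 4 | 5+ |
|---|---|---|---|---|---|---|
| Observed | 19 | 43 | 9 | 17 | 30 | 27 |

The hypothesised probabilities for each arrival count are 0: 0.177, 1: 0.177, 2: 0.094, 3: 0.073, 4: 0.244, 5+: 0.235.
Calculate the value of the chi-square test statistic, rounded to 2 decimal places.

Expected counts E_i = n·p_i: 145×0.177 = 25.665, 145×0.177 = 25.665, 145×0.094 = 13.63, 145×0.073 = 10.585, 145×0.244 = 35.38, 145×0.235 = 34.075.
χ² = (19−25.665)²/25.665 + (43−25.665)²/25.665 + (9−13.63)²/13.63 + (17−10.585)²/10.585 + (30−35.38)²/35.38 + (27−34.075)²/34.075
   = 1.731 + 11.709 + 1.573 + 3.888 + 0.818 + 1.469
Sum = 21.19

21.19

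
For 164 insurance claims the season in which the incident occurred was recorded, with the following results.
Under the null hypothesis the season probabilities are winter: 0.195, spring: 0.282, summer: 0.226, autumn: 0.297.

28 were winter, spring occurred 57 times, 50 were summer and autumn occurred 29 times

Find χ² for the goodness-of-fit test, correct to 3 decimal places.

15.484

Expected counts E_i = n·p_i: 164×0.195 = 31.98, 164×0.282 = 46.248, 164×0.226 = 37.064, 164×0.297 = 48.708.
cat         O        E   (O−E)²/E
winter     28    31.98     0.4953
spring     57   46.248     2.4997
summer     50   37.064     4.5149
autumn     29   48.708     7.9742
Sum = 15.484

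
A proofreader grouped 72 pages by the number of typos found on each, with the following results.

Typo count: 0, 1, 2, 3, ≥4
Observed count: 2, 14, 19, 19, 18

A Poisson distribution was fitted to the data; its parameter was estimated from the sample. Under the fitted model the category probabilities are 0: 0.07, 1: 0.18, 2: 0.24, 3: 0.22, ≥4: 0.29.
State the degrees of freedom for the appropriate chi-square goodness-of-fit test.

3

There are k = 5 categories and 1 parameter estimated from the data, so df = 5 − 1 − 1 = 3.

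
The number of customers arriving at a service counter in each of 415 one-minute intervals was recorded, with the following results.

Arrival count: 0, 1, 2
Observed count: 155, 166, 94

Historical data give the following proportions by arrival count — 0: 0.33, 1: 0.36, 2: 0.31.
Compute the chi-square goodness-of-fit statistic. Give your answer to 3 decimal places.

Expected counts E_i = n·p_i: 415×0.33 = 136.95, 415×0.36 = 149.4, 415×0.31 = 128.65.
χ² = (155−136.95)²/136.95 + (166−149.4)²/149.4 + (94−128.65)²/128.65
   = 2.3790 + 1.8444 + 9.3325
Sum = 13.556

13.556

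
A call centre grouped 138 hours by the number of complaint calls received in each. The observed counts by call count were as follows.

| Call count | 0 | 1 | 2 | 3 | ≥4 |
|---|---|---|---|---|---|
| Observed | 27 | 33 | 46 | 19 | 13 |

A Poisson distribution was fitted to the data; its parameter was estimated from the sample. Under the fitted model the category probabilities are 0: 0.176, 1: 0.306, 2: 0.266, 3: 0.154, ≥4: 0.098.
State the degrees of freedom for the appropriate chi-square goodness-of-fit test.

3

There are k = 5 categories and 1 parameter estimated from the data, so df = 5 − 1 − 1 = 3.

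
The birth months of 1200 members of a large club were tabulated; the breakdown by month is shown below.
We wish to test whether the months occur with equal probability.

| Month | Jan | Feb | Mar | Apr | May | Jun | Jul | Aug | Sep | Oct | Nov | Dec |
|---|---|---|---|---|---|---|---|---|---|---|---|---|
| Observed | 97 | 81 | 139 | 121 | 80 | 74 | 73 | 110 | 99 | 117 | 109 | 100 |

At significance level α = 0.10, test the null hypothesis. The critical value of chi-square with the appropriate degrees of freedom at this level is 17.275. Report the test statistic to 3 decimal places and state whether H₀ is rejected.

Expected count for each of the 12 categories: 1200/12 = 100.
χ² = (97−100)²/100 + (81−100)²/100 + (139−100)²/100 + (121−100)²/100 + (80−100)²/100 + (74−100)²/100 + (73−100)²/100 + (110−100)²/100 + (99−100)²/100 + (117−100)²/100 + (109−100)²/100 + (100−100)²/100
   = 0.0900 + 3.6100 + 15.2100 + 4.4100 + 4.0000 + 6.7600 + 7.2900 + 1.0000 + 0.0100 + 2.8900 + 0.8100 + 0.0000
Sum = 46.080
df = 11. Since 46.080 > 17.275, we reject H₀.

46.080; reject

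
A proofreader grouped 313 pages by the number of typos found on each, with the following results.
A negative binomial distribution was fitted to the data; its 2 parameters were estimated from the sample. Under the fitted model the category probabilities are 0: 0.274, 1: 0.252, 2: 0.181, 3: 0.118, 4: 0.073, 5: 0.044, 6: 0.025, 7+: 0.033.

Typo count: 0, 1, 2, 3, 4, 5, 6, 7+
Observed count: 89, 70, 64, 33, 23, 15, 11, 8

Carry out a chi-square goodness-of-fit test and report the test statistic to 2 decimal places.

4.42

Expected counts E_i = n·p_i: 313×0.274 = 85.762, 313×0.252 = 78.876, 313×0.181 = 56.653, 313×0.118 = 36.934, 313×0.073 = 22.849, 313×0.044 = 13.772, 313×0.025 = 7.825, 313×0.033 = 10.329.
cat         O        E   (O−E)²/E
0          89   85.762      0.122
1          70   78.876      0.999
2          64   56.653      0.953
3          33   36.934      0.419
4          23   22.849      0.001
5          15   13.772      0.109
6          11    7.825      1.288
7+          8   10.329      0.525
Sum = 4.42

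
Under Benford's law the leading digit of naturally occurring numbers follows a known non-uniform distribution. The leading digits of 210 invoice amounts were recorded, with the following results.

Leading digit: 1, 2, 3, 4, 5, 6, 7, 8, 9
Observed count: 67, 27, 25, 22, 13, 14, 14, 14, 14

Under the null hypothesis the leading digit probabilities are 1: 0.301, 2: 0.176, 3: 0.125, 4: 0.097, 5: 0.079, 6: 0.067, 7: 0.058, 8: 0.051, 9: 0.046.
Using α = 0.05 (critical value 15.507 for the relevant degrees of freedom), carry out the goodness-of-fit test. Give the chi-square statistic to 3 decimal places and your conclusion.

Expected counts E_i = n·p_i: 210×0.301 = 63.21, 210×0.176 = 36.96, 210×0.125 = 26.25, 210×0.097 = 20.37, 210×0.079 = 16.59, 210×0.067 = 14.07, 210×0.058 = 12.18, 210×0.051 = 10.71, 210×0.046 = 9.66.
1: (67 − 63.21)²/63.21 = 14.3641/63.21 = 0.2272
2: (27 − 36.96)²/36.96 = 99.2016/36.96 = 2.6840
3: (25 − 26.25)²/26.25 = 1.5625/26.25 = 0.0595
4: (22 − 20.37)²/20.37 = 2.6569/20.37 = 0.1304
5: (13 − 16.59)²/16.59 = 12.8881/16.59 = 0.7769
6: (14 − 14.07)²/14.07 = 0.0049/14.07 = 0.0003
7: (14 − 12.18)²/12.18 = 3.3124/12.18 = 0.2720
8: (14 − 10.71)²/10.71 = 10.8241/10.71 = 1.0107
9: (14 − 9.66)²/9.66 = 18.8356/9.66 = 1.9499
Sum = 7.111
df = 8. Since 7.111 < 15.507, we do not reject H₀.

7.111; do not reject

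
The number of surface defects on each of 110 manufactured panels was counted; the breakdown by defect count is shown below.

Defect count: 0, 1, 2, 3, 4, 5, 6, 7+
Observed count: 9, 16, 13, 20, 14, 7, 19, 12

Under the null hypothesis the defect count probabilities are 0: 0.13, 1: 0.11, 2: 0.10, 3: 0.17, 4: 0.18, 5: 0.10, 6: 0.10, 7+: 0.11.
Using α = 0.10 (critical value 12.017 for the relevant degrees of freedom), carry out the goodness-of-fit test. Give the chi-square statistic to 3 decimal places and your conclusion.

12.648; reject

Expected counts E_i = n·p_i: 110×0.13 = 14.3, 110×0.11 = 12.1, 110×0.10 = 11, 110×0.17 = 18.7, 110×0.18 = 19.8, 110×0.10 = 11, 110×0.10 = 11, 110×0.11 = 12.1.
0: (9 − 14.3)²/14.3 = 28.09/14.3 = 1.9643
1: (16 − 12.1)²/12.1 = 15.21/12.1 = 1.2570
2: (13 − 11)²/11 = 4/11 = 0.3636
3: (20 − 18.7)²/18.7 = 1.69/18.7 = 0.0904
4: (14 − 19.8)²/19.8 = 33.64/19.8 = 1.6990
5: (7 − 11)²/11 = 16/11 = 1.4545
6: (19 − 11)²/11 = 64/11 = 5.8182
7+: (12 − 12.1)²/12.1 = 0.01/12.1 = 0.0008
Sum = 12.648
df = 7. Since 12.648 > 12.017, we reject H₀.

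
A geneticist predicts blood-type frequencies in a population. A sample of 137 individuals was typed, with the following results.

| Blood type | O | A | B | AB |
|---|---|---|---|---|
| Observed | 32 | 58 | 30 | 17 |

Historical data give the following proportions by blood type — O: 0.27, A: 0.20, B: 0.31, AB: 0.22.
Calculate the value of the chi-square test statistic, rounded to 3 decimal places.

Expected counts E_i = n·p_i: 137×0.27 = 36.99, 137×0.20 = 27.4, 137×0.31 = 42.47, 137×0.22 = 30.14.
O: (32 − 36.99)²/36.99 = 24.9001/36.99 = 0.6732
A: (58 − 27.4)²/27.4 = 936.36/27.4 = 34.1737
B: (30 − 42.47)²/42.47 = 155.5009/42.47 = 3.6614
AB: (17 − 30.14)²/30.14 = 172.6596/30.14 = 5.7286
Sum = 44.237

44.237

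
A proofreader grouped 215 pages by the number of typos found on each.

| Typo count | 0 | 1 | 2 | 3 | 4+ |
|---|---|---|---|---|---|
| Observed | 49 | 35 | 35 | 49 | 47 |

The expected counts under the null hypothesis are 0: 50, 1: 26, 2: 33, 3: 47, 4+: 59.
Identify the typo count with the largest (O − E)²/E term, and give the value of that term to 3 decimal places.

1, 3.115

0: (49 − 50)²/50 = 1/50 = 0.0200
1: (35 − 26)²/26 = 81/26 = 3.1154
2: (35 − 33)²/33 = 4/33 = 0.1212
3: (49 − 47)²/47 = 4/47 = 0.0851
4+: (47 − 59)²/59 = 144/59 = 2.4407
The largest term is for 1: 3.115.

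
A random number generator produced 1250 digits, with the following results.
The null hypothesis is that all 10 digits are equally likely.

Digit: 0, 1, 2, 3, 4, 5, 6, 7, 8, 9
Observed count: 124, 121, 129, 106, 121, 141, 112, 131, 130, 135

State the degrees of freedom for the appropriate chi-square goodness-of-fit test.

There are k = 10 categories and no parameters were estimated from the data, so df = 10 − 1 = 9.

9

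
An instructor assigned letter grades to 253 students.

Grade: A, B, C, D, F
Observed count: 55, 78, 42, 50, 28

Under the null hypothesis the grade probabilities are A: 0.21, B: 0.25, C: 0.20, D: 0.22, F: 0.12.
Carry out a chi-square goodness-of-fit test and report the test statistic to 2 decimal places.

5.73

Expected counts E_i = n·p_i: 253×0.21 = 53.13, 253×0.25 = 63.25, 253×0.20 = 50.6, 253×0.22 = 55.66, 253×0.12 = 30.36.
χ² = (55−53.13)²/53.13 + (78−63.25)²/63.25 + (42−50.6)²/50.6 + (50−55.66)²/55.66 + (28−30.36)²/30.36
   = 0.066 + 3.440 + 1.462 + 0.576 + 0.183
Sum = 5.73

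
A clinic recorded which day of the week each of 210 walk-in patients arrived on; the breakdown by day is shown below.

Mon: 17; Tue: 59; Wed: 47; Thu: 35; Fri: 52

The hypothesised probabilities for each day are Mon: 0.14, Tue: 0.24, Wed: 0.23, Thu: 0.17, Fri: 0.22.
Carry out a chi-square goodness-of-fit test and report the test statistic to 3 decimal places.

7.474

Expected counts E_i = n·p_i: 210×0.14 = 29.4, 210×0.24 = 50.4, 210×0.23 = 48.3, 210×0.17 = 35.7, 210×0.22 = 46.2.
χ² = (17−29.4)²/29.4 + (59−50.4)²/50.4 + (47−48.3)²/48.3 + (35−35.7)²/35.7 + (52−46.2)²/46.2
   = 5.2299 + 1.4675 + 0.0350 + 0.0137 + 0.7281
Sum = 7.474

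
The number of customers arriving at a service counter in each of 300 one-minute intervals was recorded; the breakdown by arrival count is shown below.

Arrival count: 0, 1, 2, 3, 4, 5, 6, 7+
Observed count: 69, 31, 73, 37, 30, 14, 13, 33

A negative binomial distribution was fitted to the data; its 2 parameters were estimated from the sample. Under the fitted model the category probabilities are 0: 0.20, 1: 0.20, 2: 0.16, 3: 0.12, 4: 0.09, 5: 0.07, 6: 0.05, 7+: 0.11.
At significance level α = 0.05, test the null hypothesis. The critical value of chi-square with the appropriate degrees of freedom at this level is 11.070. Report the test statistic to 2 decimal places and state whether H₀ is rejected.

31.35; reject

Expected counts E_i = n·p_i: 300×0.20 = 60, 300×0.20 = 60, 300×0.16 = 48, 300×0.12 = 36, 300×0.09 = 27, 300×0.07 = 21, 300×0.05 = 15, 300×0.11 = 33.
0: (69 − 60)²/60 = 81/60 = 1.350
1: (31 − 60)²/60 = 841/60 = 14.017
2: (73 − 48)²/48 = 625/48 = 13.021
3: (37 − 36)²/36 = 1/36 = 0.028
4: (30 − 27)²/27 = 9/27 = 0.333
5: (14 − 21)²/21 = 49/21 = 2.333
6: (13 − 15)²/15 = 4/15 = 0.267
7+: (33 − 33)²/33 = 0/33 = 0.000
Sum = 31.35
df = 5. Since 31.35 > 11.070, we reject H₀.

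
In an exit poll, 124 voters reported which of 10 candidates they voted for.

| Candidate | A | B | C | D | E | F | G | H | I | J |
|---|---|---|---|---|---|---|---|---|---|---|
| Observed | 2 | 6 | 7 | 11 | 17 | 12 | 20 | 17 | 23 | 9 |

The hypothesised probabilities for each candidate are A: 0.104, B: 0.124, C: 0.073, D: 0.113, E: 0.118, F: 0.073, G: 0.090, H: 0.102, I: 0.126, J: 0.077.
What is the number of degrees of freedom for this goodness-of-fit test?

9

There are k = 10 categories and no parameters were estimated from the data, so df = 10 − 1 = 9.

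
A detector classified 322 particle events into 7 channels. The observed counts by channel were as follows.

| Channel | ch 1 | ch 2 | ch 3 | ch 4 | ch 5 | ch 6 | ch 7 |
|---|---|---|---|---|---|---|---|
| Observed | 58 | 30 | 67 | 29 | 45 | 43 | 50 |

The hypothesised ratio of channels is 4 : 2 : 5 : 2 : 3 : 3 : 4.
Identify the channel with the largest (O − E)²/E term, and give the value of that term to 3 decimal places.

ch 7, 0.643

Ratio total = 23. Expected counts: 322×4/23 = 56, 322×2/23 = 28, 322×5/23 = 70, 322×2/23 = 28, 322×3/23 = 42, 322×3/23 = 42, 322×4/23 = 56.
ch 1: (58 − 56)²/56 = 4/56 = 0.0714
ch 2: (30 − 28)²/28 = 4/28 = 0.1429
ch 3: (67 − 70)²/70 = 9/70 = 0.1286
ch 4: (29 − 28)²/28 = 1/28 = 0.0357
ch 5: (45 − 42)²/42 = 9/42 = 0.2143
ch 6: (43 − 42)²/42 = 1/42 = 0.0238
ch 7: (50 − 56)²/56 = 36/56 = 0.6429
The largest term is for ch 7: 0.643.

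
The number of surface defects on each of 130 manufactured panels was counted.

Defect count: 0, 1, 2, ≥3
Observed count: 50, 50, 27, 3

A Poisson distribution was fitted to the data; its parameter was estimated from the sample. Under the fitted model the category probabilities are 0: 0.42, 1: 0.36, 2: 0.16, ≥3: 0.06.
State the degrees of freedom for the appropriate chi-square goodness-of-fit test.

2

There are k = 4 categories and 1 parameter estimated from the data, so df = 4 − 1 − 1 = 2.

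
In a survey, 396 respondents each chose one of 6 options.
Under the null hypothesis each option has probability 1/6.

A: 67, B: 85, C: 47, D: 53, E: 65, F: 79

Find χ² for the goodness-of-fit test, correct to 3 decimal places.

Expected count for each of the 6 categories: 396/6 = 66.
A: (67 − 66)²/66 = 1/66 = 0.0152
B: (85 − 66)²/66 = 361/66 = 5.4697
C: (47 − 66)²/66 = 361/66 = 5.4697
D: (53 − 66)²/66 = 169/66 = 2.5606
E: (65 − 66)²/66 = 1/66 = 0.0152
F: (79 − 66)²/66 = 169/66 = 2.5606
Sum = 16.091

16.091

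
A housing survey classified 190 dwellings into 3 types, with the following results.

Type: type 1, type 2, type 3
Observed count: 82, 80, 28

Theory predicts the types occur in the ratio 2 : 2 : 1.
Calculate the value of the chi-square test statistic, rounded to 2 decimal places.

Ratio total = 5. Expected counts: 190×2/5 = 76, 190×2/5 = 76, 190×1/5 = 38.
χ² = (82−76)²/76 + (80−76)²/76 + (28−38)²/38
   = 0.474 + 0.211 + 2.632
Sum = 3.32

3.32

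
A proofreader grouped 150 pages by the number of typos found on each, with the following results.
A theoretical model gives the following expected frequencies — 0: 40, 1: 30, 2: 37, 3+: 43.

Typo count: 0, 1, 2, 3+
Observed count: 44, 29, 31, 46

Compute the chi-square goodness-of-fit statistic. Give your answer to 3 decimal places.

1.616

cat         O        E   (O−E)²/E
0          44       40     0.4000
1          29       30     0.0333
2          31       37     0.9730
3+         46       43     0.2093
Sum = 1.616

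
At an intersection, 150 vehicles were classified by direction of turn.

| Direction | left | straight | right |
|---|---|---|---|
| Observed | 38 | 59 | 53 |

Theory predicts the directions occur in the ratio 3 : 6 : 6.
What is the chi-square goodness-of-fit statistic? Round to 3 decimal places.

Ratio total = 15. Expected counts: 150×3/15 = 30, 150×6/15 = 60, 150×6/15 = 60.
left: (38 − 30)²/30 = 64/30 = 2.1333
straight: (59 − 60)²/60 = 1/60 = 0.0167
right: (53 − 60)²/60 = 49/60 = 0.8167
Sum = 2.967

2.967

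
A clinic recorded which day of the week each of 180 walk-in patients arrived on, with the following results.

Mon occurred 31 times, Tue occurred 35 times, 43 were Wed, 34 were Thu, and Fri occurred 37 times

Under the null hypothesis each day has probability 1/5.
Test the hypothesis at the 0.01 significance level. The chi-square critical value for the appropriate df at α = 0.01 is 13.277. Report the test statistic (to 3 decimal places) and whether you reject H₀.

Expected count for each of the 5 categories: 180/5 = 36.
χ² = (31−36)²/36 + (35−36)²/36 + (43−36)²/36 + (34−36)²/36 + (37−36)²/36
   = 0.6944 + 0.0278 + 1.3611 + 0.1111 + 0.0278
Sum = 2.222
df = 4. Since 2.222 < 13.277, we do not reject H₀.

2.222; do not reject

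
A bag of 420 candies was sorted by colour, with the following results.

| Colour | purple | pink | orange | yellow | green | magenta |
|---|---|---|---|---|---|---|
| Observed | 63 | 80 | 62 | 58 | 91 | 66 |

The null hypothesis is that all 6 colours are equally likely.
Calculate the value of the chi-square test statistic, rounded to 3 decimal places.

11.629

Under H₀ each category has probability 1/6, so each expected count is 420/6 = 70.
cat          O        E   (O−E)²/E
purple      63       70     0.7000
pink        80       70     1.4286
orange      62       70     0.9143
yellow      58       70     2.0571
green       91       70     6.3000
magenta     66       70     0.2286
Sum = 11.629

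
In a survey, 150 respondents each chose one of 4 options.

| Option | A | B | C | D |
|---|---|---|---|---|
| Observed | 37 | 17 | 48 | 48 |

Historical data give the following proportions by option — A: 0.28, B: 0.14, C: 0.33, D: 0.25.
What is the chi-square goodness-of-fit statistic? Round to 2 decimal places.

4.34

Expected counts E_i = n·p_i: 150×0.28 = 42, 150×0.14 = 21, 150×0.33 = 49.5, 150×0.25 = 37.5.
A: (37 − 42)²/42 = 25/42 = 0.595
B: (17 − 21)²/21 = 16/21 = 0.762
C: (48 − 49.5)²/49.5 = 2.25/49.5 = 0.045
D: (48 − 37.5)²/37.5 = 110.25/37.5 = 2.940
Sum = 4.34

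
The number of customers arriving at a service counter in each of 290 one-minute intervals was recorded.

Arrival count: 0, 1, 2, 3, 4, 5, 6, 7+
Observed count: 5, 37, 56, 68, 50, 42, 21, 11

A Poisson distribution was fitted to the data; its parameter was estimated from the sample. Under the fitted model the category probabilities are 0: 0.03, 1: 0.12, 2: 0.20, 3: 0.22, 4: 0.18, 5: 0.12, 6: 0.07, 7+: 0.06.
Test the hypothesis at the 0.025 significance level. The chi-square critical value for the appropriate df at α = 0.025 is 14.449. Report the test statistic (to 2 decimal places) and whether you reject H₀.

Expected counts E_i = n·p_i: 290×0.03 = 8.7, 290×0.12 = 34.8, 290×0.20 = 58, 290×0.22 = 63.8, 290×0.18 = 52.2, 290×0.12 = 34.8, 290×0.07 = 20.3, 290×0.06 = 17.4.
χ² = (5−8.7)²/8.7 + (37−34.8)²/34.8 + (56−58)²/58 + (68−63.8)²/63.8 + (50−52.2)²/52.2 + (42−34.8)²/34.8 + (21−20.3)²/20.3 + (11−17.4)²/17.4
   = 1.574 + 0.139 + 0.069 + 0.276 + 0.093 + 1.490 + 0.024 + 2.354
Sum = 6.02
df = 6. Since 6.02 < 14.449, we do not reject H₀.

6.02; do not reject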